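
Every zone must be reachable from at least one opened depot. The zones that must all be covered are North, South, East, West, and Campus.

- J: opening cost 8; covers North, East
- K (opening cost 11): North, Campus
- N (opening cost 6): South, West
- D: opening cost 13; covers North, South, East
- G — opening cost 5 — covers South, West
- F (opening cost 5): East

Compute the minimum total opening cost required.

21

Choose K, G, and F: together they cover North, South, East, West, Campus — every zone.
Total opening cost: 11 + 5 + 5 = 21.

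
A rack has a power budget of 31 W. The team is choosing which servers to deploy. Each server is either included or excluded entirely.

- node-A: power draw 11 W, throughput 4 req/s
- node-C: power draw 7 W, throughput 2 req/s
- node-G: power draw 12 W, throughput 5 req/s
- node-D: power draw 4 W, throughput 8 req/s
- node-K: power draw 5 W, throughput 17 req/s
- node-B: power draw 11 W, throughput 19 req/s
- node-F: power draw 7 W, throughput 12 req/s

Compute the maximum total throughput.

Allowing fractional choices, the relaxed optimum would be about 57.7, but servers are indivisible.
node-D + node-K + node-B + node-F: power draw 4 + 5 + 11 + 7 = 27 ≤ 31, throughput 8 + 17 + 19 + 12 = 56.
node-C + node-K + node-B + node-F: power draw 7 + 5 + 11 + 7 = 30 ≤ 31, throughput 2 + 17 + 19 + 12 = 50.
Best is node-D, node-K, node-B, and node-F with total throughput 56.

56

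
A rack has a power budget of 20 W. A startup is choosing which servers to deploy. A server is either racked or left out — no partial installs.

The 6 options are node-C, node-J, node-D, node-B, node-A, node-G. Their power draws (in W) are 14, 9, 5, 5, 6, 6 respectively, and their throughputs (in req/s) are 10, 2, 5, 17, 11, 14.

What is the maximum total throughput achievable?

Allowing fractional choices, the relaxed optimum would be about 45.0, but servers are indivisible.
node-B + node-A + node-G: power draw 5 + 6 + 6 = 17 ≤ 20, throughput 17 + 11 + 14 = 42.
node-D + node-B + node-G: power draw 5 + 5 + 6 = 16 ≤ 20, throughput 5 + 17 + 14 = 36.
Best is node-B, node-A, and node-G with total throughput 42.

42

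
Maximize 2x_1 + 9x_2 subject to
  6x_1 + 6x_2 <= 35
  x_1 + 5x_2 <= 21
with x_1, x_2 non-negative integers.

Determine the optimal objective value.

38

The continuous relaxation peaks at (2.04, 3.79) with value 38.21; rounding to a feasible lattice point costs some objective.
(x_1,x_2)=(1,4): 6·1+6·4=30≤35, 1·1+5·4=21≤21, objective 38.
(x_1,x_2)=(0,4): 6·0+6·4=24≤35, 1·0+5·4=20≤21, objective 36.
(x_1,x_2)=(2,3): 6·2+6·3=30≤35, 1·2+5·3=17≤21, objective 31.
(x_1,x_2)=(1,3): 6·1+6·3=24≤35, 1·1+5·3=16≤21, objective 29.
No feasible integer point exceeds 38.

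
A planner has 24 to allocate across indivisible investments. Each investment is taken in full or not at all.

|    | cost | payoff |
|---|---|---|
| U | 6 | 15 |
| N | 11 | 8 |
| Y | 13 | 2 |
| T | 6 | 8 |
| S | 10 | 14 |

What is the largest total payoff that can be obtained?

Treat it as a binary knapsack problem.
Take U, T, and S: cost 6 + 6 + 10 = 22 ≤ 24, payoff 15 + 8 + 14 = 37.
No other feasible combination does better.

37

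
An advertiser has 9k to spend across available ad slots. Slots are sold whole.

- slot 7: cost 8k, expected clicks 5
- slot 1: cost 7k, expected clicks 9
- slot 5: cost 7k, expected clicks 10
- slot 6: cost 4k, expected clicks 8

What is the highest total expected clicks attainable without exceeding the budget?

Allowing fractional choices, the relaxed optimum would be about 15.1, but ad slots are indivisible.
slot 6: cost 4 ≤ 9, expected clicks 8.
slot 5: cost 7 ≤ 9, expected clicks 10.
slot 1: cost 7 ≤ 9, expected clicks 9.
Best is slot 5 with total expected clicks 10.

10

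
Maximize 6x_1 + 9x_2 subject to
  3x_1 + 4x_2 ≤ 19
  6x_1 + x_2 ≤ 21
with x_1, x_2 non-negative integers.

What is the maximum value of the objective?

(x_1,x_2)=(1,4): 3·1+4·4=19≤19, 6·1+1·4=10≤21, objective 42.
(x_1,x_2)=(2,3): 3·2+4·3=18≤19, 6·2+1·3=15≤21, objective 39.
(x_1,x_2)=(0,4): 3·0+4·4=16≤19, 6·0+1·4=4≤21, objective 36.
(x_1,x_2)=(1,3): 3·1+4·3=15≤19, 6·1+1·3=9≤21, objective 33.
The best lattice point is (1,4), giving 42.

42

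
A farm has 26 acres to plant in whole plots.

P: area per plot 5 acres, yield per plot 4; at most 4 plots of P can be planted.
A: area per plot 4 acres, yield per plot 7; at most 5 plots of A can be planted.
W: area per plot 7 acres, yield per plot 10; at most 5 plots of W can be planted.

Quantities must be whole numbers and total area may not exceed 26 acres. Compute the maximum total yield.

Take 3×A and 2×W: area 26 ≤ 26, yield 3·7 + 2·10 = 41.
No other integer combination yields more.

41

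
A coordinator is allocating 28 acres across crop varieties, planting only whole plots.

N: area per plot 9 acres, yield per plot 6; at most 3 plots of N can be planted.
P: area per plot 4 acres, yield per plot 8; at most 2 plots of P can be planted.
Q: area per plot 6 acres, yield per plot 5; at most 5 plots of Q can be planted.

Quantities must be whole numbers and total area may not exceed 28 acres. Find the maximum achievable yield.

P has the best ratio (8/4); taking only P gives at most 2×8 = 16 (stopped by the supply cap of 2).
Mixing does better — 2×P and 3×Q: area 26 ≤ 28, yield 2·8 + 3·5 = 31.

31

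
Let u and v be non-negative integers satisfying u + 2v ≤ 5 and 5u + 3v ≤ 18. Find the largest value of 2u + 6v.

14

(u,v)=(1,2): 1·1+2·2=5≤5, 5·1+3·2=11≤18, objective 14.
(u,v)=(0,2): 1·0+2·2=4≤5, 5·0+3·2=6≤18, objective 12.
(u,v)=(2,1): 1·2+2·1=4≤5, 5·2+3·1=13≤18, objective 10.
Maximum is 14 at (u,v)=(1,2).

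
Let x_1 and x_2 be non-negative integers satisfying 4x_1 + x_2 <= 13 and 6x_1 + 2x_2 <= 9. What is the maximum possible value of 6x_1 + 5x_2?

(x_1,x_2)=(0,4): 4·0+1·4=4≤13, 6·0+2·4=8≤9, objective 20.
(x_1,x_2)=(0,3): 4·0+1·3=3≤13, 6·0+2·3=6≤9, objective 15.
No feasible integer point exceeds 20.

20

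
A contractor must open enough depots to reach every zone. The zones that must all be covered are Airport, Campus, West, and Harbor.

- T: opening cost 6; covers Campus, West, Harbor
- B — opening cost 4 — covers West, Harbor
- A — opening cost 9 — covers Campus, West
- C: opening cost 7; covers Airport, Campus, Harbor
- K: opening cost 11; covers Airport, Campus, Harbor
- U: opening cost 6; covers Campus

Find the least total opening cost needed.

This is an integer covering problem.
Choose B and C: together they cover Airport, Campus, West, Harbor — every zone.
Total opening cost: 4 + 7 = 11.

11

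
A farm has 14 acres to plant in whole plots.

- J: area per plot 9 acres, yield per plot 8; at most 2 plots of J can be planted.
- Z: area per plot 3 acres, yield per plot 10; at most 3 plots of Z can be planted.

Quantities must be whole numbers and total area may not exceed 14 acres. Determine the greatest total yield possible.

3×Z: area 9 ≤ 14, yield 3·10 = 30.
2×Z: area 6 ≤ 14, yield 2·10 = 20.
Best is 30.

30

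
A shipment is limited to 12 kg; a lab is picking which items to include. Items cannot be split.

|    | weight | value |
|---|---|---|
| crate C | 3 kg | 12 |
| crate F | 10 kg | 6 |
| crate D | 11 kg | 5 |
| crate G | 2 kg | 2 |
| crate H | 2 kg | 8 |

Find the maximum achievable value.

22

crate C + crate G + crate H: weight 3 + 2 + 2 = 7 ≤ 12, value 12 + 2 + 8 = 22.
crate C + crate H: weight 3 + 2 = 5 ≤ 12, value 12 + 8 = 20.
Best is crate C, crate G, and crate H with total value 22.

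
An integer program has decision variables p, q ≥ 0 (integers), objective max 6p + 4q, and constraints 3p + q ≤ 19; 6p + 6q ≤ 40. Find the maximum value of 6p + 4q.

36

Relaxing integrality, the LP optimum is 39.00 at (p,q) = (6.17, 0.5), which is not an integer point.
(p,q)=(6,0): 3·6+1·0=18≤19, 6·6+6·0=36≤40, objective 36.
(p,q)=(5,1): 3·5+1·1=16≤19, 6·5+6·1=36≤40, objective 34.
(p,q)=(5,0): 3·5+1·0=15≤19, 6·5+6·0=30≤40, objective 30.
No feasible integer point exceeds 36.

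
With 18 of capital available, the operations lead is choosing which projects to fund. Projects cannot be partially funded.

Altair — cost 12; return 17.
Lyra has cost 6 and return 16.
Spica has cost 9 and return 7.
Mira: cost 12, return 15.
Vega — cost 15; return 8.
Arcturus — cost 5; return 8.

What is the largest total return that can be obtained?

Allowing fractional choices, the relaxed optimum would be about 33.9, but projects are indivisible.
Lyra + Mira: cost 6 + 12 = 18 ≤ 18, return 16 + 15 = 31.
Altair + Lyra: cost 12 + 6 = 18 ≤ 18, return 17 + 16 = 33.
Best is Altair and Lyra with total return 33.

33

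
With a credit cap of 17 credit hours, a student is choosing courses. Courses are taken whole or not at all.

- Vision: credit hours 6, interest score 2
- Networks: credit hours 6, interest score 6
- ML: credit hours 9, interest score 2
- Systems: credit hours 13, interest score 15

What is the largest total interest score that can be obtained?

Allowing fractional choices, the relaxed optimum would be about 19.0, but courses are indivisible.
Networks + ML: credit hours 6 + 9 = 15 ≤ 17, interest score 6 + 2 = 8.
Vision + Networks: credit hours 6 + 6 = 12 ≤ 17, interest score 2 + 6 = 8.
Systems: credit hours 13 ≤ 17, interest score 15.
Best is Systems with total interest score 15.

15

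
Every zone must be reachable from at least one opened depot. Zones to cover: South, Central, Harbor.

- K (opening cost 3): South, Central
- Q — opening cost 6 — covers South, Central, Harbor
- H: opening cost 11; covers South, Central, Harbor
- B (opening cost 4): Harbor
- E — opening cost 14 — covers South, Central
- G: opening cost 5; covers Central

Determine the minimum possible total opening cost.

6

Q alone covers South, Central, Harbor — every zone.
Total opening cost: 6.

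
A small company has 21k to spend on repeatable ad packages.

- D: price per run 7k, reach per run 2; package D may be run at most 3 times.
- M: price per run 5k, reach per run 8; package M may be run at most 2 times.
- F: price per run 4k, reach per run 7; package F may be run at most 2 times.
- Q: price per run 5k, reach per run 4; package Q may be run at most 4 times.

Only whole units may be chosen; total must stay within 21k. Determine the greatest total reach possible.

2×M and 2×F: price 18 ≤ 21, reach 2·8 + 2·7 = 30.
2×M, 1×F, and 1×Q: price 19 ≤ 21, reach 2·8 + 1·7 + 1·4 = 27.
Best is 30.

30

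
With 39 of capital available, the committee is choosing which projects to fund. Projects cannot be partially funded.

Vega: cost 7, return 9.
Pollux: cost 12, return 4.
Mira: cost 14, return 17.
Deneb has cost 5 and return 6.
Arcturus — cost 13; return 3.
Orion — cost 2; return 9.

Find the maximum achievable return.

Vega + Pollux + Mira + Orion: cost 7 + 12 + 14 + 2 = 35 ≤ 39, return 9 + 4 + 17 + 9 = 39.
Vega + Mira + Deneb + Orion: cost 7 + 14 + 5 + 2 = 28 ≤ 39, return 9 + 17 + 6 + 9 = 41.
Best is Vega, Mira, Deneb, and Orion with total return 41.

41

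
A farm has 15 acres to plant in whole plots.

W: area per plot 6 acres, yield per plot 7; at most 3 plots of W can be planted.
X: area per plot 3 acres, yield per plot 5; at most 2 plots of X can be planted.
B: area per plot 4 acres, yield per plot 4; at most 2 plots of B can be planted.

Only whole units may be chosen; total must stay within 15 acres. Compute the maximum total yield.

19

2×W and 1×X: area 15 ≤ 15, yield 2·7 + 1·5 = 19.
2×X and 2×B: area 14 ≤ 15, yield 2·5 + 2·4 = 18.
Best is 19.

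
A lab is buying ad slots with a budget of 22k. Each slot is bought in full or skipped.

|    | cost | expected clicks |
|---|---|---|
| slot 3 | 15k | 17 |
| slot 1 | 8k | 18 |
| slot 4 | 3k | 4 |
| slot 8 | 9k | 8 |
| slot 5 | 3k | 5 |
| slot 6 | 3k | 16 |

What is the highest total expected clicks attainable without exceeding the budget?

This is a 0-1 knapsack instance.
slot 1 + slot 8 + slot 6: cost 8 + 9 + 3 = 20 ≤ 22, expected clicks 18 + 8 + 16 = 42.
slot 1 + slot 4 + slot 5 + slot 6: cost 8 + 3 + 3 + 3 = 17 ≤ 22, expected clicks 18 + 4 + 5 + 16 = 43.
Best is slot 1, slot 4, slot 5, and slot 6 with total expected clicks 43.

43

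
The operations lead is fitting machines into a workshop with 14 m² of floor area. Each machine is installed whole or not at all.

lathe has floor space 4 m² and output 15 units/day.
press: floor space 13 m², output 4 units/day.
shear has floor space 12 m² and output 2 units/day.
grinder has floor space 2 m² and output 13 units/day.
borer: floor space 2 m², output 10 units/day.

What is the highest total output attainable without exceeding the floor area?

Take lathe, grinder, and borer: floor space 4 + 2 + 2 = 8 ≤ 14, output 15 + 13 + 10 = 38.
No other feasible combination does better.

38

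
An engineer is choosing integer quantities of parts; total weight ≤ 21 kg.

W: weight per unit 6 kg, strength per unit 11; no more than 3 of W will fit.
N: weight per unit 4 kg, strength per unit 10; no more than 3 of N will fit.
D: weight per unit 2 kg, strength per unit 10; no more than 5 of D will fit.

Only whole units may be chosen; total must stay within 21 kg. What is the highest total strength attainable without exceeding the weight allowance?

1×W, 1×N, and 5×D: weight 20 ≤ 21, strength 1·11 + 1·10 + 5·10 = 71.
2×N and 5×D: weight 18 ≤ 21, strength 2·10 + 5·10 = 70.
Best is 71.

71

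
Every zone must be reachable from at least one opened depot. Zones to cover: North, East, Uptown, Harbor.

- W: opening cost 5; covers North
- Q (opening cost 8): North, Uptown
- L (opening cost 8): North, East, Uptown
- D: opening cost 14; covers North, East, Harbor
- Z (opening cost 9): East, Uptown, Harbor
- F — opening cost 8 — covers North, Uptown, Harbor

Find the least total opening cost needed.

14

The greedy cost-per-new-zone heuristic would pick L and F for 16, but a cheaper cover exists.
Choose W and Z: together they cover North, East, Uptown, Harbor — every zone.
Total opening cost: 5 + 9 = 14.
No cover costs less than 14.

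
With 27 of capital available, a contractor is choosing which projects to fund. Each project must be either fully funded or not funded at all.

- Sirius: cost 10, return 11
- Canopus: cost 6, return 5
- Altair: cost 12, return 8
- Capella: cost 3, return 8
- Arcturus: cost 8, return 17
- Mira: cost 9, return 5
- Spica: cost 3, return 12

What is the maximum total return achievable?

Treat it as a binary knapsack problem.
Take Sirius, Capella, Arcturus, and Spica: cost 10 + 3 + 8 + 3 = 24 ≤ 27, return 11 + 8 + 17 + 12 = 48.
No other feasible combination does better.

48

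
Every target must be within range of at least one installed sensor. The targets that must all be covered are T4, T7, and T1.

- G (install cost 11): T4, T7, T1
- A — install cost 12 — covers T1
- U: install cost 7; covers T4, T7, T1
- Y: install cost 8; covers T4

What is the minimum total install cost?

7

U alone covers T4, T7, T1 — every target.
Total install cost: 7.
No cover costs less than 7.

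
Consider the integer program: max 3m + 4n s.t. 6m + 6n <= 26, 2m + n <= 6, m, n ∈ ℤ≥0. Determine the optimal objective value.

(m,n)=(0,4) is feasible, giving 16.
(m,n)=(1,3) is feasible, giving 15.
No feasible integer point exceeds 16.

16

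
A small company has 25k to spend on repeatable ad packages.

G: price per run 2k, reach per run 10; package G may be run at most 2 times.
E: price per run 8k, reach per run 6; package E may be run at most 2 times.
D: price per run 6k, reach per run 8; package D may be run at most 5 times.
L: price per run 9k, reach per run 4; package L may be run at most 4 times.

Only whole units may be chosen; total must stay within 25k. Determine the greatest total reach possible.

This is a bounded integer knapsack.
G has the best ratio (10/2); taking only G gives at most 2×10 = 20 (stopped by the supply cap of 2).
Mixing does better — 2×G and 3×D: price 22 ≤ 25, reach 2·10 + 3·8 = 44.

44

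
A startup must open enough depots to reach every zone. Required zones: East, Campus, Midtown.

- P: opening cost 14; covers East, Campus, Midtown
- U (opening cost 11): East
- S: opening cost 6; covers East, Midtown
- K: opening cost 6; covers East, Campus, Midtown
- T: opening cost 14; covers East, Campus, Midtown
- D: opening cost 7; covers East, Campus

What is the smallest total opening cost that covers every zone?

This is a weighted set-cover instance.
K alone covers East, Campus, Midtown — every zone.
Total opening cost: 6.
No cover costs less than 6.

6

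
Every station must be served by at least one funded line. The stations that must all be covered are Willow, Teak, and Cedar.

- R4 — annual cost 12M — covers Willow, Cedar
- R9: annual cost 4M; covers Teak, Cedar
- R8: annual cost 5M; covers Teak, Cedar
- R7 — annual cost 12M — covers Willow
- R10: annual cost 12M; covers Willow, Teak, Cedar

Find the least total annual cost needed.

This is a weighted set-cover instance.
The greedy cost-per-new-station heuristic would pick R9 and R4 for 16, but a cheaper cover exists.
R10 alone covers Willow, Teak, Cedar — every station.
Total annual cost: 12.
No cover costs less than 12.

12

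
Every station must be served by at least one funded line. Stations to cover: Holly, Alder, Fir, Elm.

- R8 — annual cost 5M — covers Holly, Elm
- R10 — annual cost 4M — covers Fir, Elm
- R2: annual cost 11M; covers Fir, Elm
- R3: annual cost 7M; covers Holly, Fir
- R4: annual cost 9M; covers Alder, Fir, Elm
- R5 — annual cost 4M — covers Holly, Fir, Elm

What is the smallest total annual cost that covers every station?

Choose R4 and R5: together they cover Holly, Alder, Fir, Elm — every station.
Total annual cost: 9 + 4 = 13.

13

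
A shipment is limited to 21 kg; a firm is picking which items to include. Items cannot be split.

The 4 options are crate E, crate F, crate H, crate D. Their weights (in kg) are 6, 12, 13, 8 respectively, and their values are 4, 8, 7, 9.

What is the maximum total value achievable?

17

crate F + crate D: weight 12 + 8 = 20 ≤ 21, value 8 + 9 = 17.
crate H + crate D: weight 13 + 8 = 21 ≤ 21, value 7 + 9 = 16.
crate E + crate D: weight 6 + 8 = 14 ≤ 21, value 4 + 9 = 13.
Best is crate F and crate D with total value 17.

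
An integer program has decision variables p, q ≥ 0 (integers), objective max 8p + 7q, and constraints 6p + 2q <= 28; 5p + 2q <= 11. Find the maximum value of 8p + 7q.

The continuous relaxation peaks at (0, 5.5) with value 38.50; rounding to a feasible lattice point costs some objective.
(p,q)=(0,5): 6·0+2·5=10≤28, 5·0+2·5=10≤11, objective 35.
(p,q)=(0,4): 6·0+2·4=8≤28, 5·0+2·4=8≤11, objective 28.
No feasible integer point exceeds 35.

35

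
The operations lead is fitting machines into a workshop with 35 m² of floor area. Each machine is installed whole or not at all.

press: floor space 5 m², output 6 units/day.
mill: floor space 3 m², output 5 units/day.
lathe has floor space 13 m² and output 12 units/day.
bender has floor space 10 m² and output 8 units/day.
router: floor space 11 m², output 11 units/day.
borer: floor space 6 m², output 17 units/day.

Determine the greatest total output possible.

Allowing fractional choices, the relaxed optimum would be about 48.2, but machines are indivisible.
press + lathe + router + borer: floor space 5 + 13 + 11 + 6 = 35 ≤ 35, output 6 + 12 + 11 + 17 = 46.
press + mill + bender + router + borer: floor space 5 + 3 + 10 + 11 + 6 = 35 ≤ 35, output 6 + 5 + 8 + 11 + 17 = 47.
Best is press, mill, bender, router, and borer with total output 47.

47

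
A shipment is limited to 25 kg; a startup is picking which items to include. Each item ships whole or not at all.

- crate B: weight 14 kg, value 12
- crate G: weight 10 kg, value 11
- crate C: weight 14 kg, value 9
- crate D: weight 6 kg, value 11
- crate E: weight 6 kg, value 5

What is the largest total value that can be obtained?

Allowing fractional choices, the relaxed optimum would be about 29.7, but items are indivisible.
crate B + crate D: weight 14 + 6 = 20 ≤ 25, value 12 + 11 = 23.
crate G + crate D + crate E: weight 10 + 6 + 6 = 22 ≤ 25, value 11 + 11 + 5 = 27.
crate B + crate G: weight 14 + 10 = 24 ≤ 25, value 12 + 11 = 23.
Best is crate G, crate D, and crate E with total value 27.

27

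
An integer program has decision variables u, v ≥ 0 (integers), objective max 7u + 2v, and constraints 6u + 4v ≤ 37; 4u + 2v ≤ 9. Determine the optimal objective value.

The continuous relaxation peaks at (2.25, 0) with value 15.75; rounding to a feasible lattice point costs some objective.
(u,v)=(2,0): 6·2+4·0=12≤37, 4·2+2·0=8≤9, objective 14.
(u,v)=(1,1): 6·1+4·1=10≤37, 4·1+2·1=6≤9, objective 9.
No feasible integer point exceeds 14.

14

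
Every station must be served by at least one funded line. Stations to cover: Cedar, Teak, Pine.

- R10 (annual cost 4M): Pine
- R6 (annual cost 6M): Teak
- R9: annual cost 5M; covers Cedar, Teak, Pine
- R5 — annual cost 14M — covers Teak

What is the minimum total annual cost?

R9 alone covers Cedar, Teak, Pine — every station.
Total annual cost: 5.
No cover costs less than 5.

5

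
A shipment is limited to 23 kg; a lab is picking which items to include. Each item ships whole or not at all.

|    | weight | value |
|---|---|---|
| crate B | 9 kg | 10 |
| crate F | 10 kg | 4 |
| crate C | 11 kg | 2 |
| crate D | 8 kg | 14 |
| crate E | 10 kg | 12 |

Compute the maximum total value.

crate B + crate D: weight 9 + 8 = 17 ≤ 23, value 10 + 14 = 24.
crate D + crate E: weight 8 + 10 = 18 ≤ 23, value 14 + 12 = 26.
crate B + crate E: weight 9 + 10 = 19 ≤ 23, value 10 + 12 = 22.
Best is crate D and crate E with total value 26.

26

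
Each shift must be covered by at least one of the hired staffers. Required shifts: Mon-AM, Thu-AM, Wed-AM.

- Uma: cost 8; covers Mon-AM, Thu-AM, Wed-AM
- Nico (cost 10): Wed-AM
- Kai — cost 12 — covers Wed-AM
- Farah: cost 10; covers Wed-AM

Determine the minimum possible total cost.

Uma alone covers Mon-AM, Thu-AM, Wed-AM — every shift.
Total cost: 8.
No cover costs less than 8.

8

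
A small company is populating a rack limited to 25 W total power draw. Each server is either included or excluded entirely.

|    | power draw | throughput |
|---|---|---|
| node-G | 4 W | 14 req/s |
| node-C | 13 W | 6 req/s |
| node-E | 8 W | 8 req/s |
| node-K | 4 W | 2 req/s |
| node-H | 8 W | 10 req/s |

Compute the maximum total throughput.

This is an integer program with binary decision variables.
node-G + node-E + node-K + node-H: power draw 4 + 8 + 4 + 8 = 24 ≤ 25, throughput 14 + 8 + 2 + 10 = 34.
node-G + node-E + node-H: power draw 4 + 8 + 8 = 20 ≤ 25, throughput 14 + 8 + 10 = 32.
Best is node-G, node-E, node-K, and node-H with total throughput 34.

34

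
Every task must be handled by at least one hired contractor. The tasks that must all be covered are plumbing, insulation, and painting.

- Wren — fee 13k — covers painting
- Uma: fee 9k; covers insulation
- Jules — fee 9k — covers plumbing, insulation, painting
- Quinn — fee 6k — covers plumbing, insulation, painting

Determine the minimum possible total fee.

This is an integer covering problem.
Quinn alone covers plumbing, insulation, painting — every task.
Total fee: 6.
No cover costs less than 6.

6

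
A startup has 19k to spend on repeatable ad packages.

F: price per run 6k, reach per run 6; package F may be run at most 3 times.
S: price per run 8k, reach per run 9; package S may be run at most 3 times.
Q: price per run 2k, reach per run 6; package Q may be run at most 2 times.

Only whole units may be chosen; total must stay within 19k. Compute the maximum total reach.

27

Take 1×F, 1×S, and 2×Q: price 18 ≤ 19, reach 1·6 + 1·9 + 2·6 = 27.
Q has the best ratio (6/2) and is taken to its limit of 2; remaining capacity is filled optimally with the others.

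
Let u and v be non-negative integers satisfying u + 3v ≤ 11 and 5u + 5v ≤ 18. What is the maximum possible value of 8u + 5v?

24

Relaxing integrality, the LP optimum is 28.80 at (u,v) = (3.6, 0), which is not an integer point.
(u,v)=(3,0): 1·3+3·0=3≤11, 5·3+5·0=15≤18, objective 24.
(u,v)=(2,1): 1·2+3·1=5≤11, 5·2+5·1=15≤18, objective 21.
The best lattice point is (3,0), giving 24.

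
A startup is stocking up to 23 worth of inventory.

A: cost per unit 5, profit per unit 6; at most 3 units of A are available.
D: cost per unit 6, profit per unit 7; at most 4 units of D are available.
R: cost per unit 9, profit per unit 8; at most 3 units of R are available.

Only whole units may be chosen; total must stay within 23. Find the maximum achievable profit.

27

Take 1×A and 3×D: cost 23 ≤ 23, profit 1·6 + 3·7 = 27.
No other integer combination yields more.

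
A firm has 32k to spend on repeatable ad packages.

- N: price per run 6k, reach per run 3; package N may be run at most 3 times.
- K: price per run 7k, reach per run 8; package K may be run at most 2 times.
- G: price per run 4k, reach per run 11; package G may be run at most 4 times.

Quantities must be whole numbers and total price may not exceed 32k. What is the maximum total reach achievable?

This is a bounded integer knapsack.
1×N, 1×K, and 4×G: price 29 ≤ 32, reach 1·3 + 1·8 + 4·11 = 55.
2×K and 4×G: price 30 ≤ 32, reach 2·8 + 4·11 = 60.
Best is 60.

60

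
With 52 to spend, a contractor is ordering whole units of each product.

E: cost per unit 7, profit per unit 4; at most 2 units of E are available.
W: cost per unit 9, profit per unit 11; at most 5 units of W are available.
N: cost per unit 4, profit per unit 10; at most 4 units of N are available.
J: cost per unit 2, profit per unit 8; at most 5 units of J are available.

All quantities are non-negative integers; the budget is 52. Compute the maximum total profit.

106

Take 1×E, 2×W, 4×N, and 5×J: cost 51 ≤ 52, profit 1·4 + 2·11 + 4·10 + 5·8 = 106.
J has the best ratio (8/2) and is taken to its limit of 5; remaining capacity is filled optimally with the others.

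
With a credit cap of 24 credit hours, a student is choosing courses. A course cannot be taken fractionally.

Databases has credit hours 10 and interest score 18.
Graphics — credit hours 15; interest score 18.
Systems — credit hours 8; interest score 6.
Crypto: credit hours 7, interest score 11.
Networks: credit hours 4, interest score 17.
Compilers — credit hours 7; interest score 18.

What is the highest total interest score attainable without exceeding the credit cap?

Treat it as a binary knapsack problem.
Allowing fractional choices, the relaxed optimum would be about 57.7, but courses are indivisible.
Crypto + Networks + Compilers: credit hours 7 + 4 + 7 = 18 ≤ 24, interest score 11 + 17 + 18 = 46.
Databases + Crypto + Compilers: credit hours 10 + 7 + 7 = 24 ≤ 24, interest score 18 + 11 + 18 = 47.
Databases + Networks + Compilers: credit hours 10 + 4 + 7 = 21 ≤ 24, interest score 18 + 17 + 18 = 53.
Best is Databases, Networks, and Compilers with total interest score 53.

53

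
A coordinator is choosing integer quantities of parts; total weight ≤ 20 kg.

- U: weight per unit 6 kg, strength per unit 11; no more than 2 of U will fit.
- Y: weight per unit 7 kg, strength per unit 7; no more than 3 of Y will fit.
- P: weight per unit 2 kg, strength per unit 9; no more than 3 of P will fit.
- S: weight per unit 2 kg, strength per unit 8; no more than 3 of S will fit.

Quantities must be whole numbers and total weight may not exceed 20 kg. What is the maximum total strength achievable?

62

1×U, 3×P, and 3×S: weight 18 ≤ 20, strength 1·11 + 3·9 + 3·8 = 62.
1×Y, 3×P, and 3×S: weight 19 ≤ 20, strength 1·7 + 3·9 + 3·8 = 58.
Best is 62.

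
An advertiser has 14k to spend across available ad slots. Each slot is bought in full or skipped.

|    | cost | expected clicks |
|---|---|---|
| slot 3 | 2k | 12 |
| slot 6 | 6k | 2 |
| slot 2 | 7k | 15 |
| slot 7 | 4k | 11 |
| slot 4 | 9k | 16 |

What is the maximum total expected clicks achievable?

38

slot 3 + slot 2 + slot 7: cost 2 + 7 + 4 = 13 ≤ 14, expected clicks 12 + 15 + 11 = 38.
slot 3 + slot 2: cost 2 + 7 = 9 ≤ 14, expected clicks 12 + 15 = 27.
slot 3 + slot 4: cost 2 + 9 = 11 ≤ 14, expected clicks 12 + 16 = 28.
Best is slot 3, slot 2, and slot 7 with total expected clicks 38.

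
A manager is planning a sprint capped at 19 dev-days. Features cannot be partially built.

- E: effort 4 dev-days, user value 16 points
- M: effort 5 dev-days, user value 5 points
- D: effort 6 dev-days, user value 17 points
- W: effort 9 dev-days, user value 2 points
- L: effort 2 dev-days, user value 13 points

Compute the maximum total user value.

51

This is an integer program with binary decision variables.
Allowing fractional choices, the relaxed optimum would be about 51.4, but features are indivisible.
E + M + D: effort 4 + 5 + 6 = 15 ≤ 19, user value 16 + 5 + 17 = 38.
E + D + L: effort 4 + 6 + 2 = 12 ≤ 19, user value 16 + 17 + 13 = 46.
E + M + D + L: effort 4 + 5 + 6 + 2 = 17 ≤ 19, user value 16 + 5 + 17 + 13 = 51.
Best is E, M, D, and L with total user value 51.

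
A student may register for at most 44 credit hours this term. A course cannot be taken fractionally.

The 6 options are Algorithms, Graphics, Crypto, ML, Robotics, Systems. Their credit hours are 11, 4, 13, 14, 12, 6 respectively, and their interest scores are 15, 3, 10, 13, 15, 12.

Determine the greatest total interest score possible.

This is an integer program with binary decision variables.
Algorithms + ML + Robotics + Systems: credit hours 11 + 14 + 12 + 6 = 43 ≤ 44, interest score 15 + 13 + 15 + 12 = 55.
Algorithms + Crypto + Robotics + Systems: credit hours 11 + 13 + 12 + 6 = 42 ≤ 44, interest score 15 + 10 + 15 + 12 = 52.
Best is Algorithms, ML, Robotics, and Systems with total interest score 55.

55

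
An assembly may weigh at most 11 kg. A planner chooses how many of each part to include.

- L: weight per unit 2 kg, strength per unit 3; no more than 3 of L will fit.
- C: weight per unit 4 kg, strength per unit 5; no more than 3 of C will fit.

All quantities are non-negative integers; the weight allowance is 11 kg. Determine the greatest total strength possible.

Take 3×L and 1×C: weight 10 ≤ 11, strength 3·3 + 1·5 = 14.
L has the best ratio (3/2) and is taken to its limit of 3; remaining capacity is filled optimally with the others.

14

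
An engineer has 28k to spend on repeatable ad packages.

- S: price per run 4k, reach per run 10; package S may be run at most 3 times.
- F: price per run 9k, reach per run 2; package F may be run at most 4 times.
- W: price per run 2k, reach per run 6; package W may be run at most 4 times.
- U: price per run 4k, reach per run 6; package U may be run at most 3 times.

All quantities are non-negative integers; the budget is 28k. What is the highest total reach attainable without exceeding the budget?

66

This is a bounded integer knapsack.
W has the best ratio (6/2); taking only W gives at most 4×6 = 24 (stopped by the supply cap of 4).
Mixing does better — 3×S, 4×W, and 2×U: price 28 ≤ 28, reach 3·10 + 4·6 + 2·6 = 66.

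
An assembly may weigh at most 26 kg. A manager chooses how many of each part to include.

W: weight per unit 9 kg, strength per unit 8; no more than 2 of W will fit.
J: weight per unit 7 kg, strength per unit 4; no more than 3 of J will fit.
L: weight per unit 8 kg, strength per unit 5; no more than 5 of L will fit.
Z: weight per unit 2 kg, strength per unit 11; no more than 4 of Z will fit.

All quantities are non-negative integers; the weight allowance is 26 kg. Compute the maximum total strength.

Take 2×W and 4×Z: weight 26 ≤ 26, strength 2·8 + 4·11 = 60.
Z has the best ratio (11/2) and is taken to its limit of 4; remaining capacity is filled optimally with the others.

60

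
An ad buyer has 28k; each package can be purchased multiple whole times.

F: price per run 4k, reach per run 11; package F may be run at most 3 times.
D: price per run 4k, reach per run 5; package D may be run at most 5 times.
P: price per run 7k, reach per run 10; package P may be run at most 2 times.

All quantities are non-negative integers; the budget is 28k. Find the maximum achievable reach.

Take 3×F and 2×P: price 26 ≤ 28, reach 3·11 + 2·10 = 53.
F has the best ratio (11/4) and is taken to its limit of 3; remaining capacity is filled optimally with the others.

53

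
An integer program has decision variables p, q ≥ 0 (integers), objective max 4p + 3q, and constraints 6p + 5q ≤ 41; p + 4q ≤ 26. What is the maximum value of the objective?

(p,q)=(6,1): 6·6+5·1=41≤41, 1·6+4·1=10≤26, objective 27.
(p,q)=(5,2): 6·5+5·2=40≤41, 1·5+4·2=13≤26, objective 26.
(p,q)=(6,0): 6·6+5·0=36≤41, 1·6+4·0=6≤26, objective 24.
(p,q)=(5,1): 6·5+5·1=35≤41, 1·5+4·1=9≤26, objective 23.
Maximum is 27 at (p,q)=(6,1).

27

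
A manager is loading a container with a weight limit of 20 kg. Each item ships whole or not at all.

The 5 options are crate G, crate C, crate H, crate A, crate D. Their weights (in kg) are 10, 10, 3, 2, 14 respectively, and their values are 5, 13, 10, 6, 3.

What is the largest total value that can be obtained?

29

Allowing fractional choices, the relaxed optimum would be about 31.5, but items are indivisible.
crate G + crate H + crate A: weight 10 + 3 + 2 = 15 ≤ 20, value 5 + 10 + 6 = 21.
crate C + crate H + crate A: weight 10 + 3 + 2 = 15 ≤ 20, value 13 + 10 + 6 = 29.
crate C + crate H: weight 10 + 3 = 13 ≤ 20, value 13 + 10 = 23.
Best is crate C, crate H, and crate A with total value 29.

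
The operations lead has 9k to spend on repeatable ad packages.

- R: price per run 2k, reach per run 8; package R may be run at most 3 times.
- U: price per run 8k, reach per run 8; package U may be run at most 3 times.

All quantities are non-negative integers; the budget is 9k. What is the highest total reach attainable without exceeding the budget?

This is a bounded integer knapsack.
Take 3×R: price 6 ≤ 9, reach 3·8 = 24.
R has the best ratio (8/2) and is taken to its limit of 3; remaining capacity is filled optimally with the others.

24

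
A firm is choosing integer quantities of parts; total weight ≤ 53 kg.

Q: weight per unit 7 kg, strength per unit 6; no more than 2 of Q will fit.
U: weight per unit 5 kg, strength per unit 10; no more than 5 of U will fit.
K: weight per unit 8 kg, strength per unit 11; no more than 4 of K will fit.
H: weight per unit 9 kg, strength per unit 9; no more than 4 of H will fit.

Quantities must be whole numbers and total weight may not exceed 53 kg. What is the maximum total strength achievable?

84

Take 4×U and 4×K: weight 52 ≤ 53, strength 4·10 + 4·11 = 84.
No other integer combination yields more.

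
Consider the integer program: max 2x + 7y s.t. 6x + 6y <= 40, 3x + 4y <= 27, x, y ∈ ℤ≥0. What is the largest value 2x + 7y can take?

42

Relaxing integrality, the LP optimum is 46.67 at (x,y) = (0, 6.67), which is not an integer point.
(x,y)=(0,6) is feasible, giving 42.
(x,y)=(1,5) is feasible, giving 37.
No feasible integer point exceeds 42.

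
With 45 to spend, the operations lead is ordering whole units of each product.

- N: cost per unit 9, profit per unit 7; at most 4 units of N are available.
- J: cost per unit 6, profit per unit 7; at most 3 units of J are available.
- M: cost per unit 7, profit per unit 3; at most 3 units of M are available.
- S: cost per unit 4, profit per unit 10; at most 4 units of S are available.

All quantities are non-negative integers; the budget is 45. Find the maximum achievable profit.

S has the best ratio (10/4); taking only S gives at most 4×10 = 40 (stopped by the supply cap of 4).
Mixing does better — 1×N, 3×J, and 4×S: cost 43 ≤ 45, profit 1·7 + 3·7 + 4·10 = 68.

68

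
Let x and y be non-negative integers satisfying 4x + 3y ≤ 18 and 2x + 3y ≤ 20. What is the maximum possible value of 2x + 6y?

(x,y)=(0,6) is feasible, giving 36.
(x,y)=(0,5) is feasible, giving 30.
No feasible integer point exceeds 36.

36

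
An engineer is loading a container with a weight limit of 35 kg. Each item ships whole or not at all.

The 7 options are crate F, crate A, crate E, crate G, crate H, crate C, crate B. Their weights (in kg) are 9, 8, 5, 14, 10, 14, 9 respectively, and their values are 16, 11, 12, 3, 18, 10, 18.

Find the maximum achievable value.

64

This is an integer program with binary decision variables.
crate F + crate E + crate H + crate B: weight 9 + 5 + 10 + 9 = 33 ≤ 35, value 16 + 12 + 18 + 18 = 64.
crate F + crate A + crate E + crate B: weight 9 + 8 + 5 + 9 = 31 ≤ 35, value 16 + 11 + 12 + 18 = 57.
crate A + crate E + crate H + crate B: weight 8 + 5 + 10 + 9 = 32 ≤ 35, value 11 + 12 + 18 + 18 = 59.
Best is crate F, crate E, crate H, and crate B with total value 64.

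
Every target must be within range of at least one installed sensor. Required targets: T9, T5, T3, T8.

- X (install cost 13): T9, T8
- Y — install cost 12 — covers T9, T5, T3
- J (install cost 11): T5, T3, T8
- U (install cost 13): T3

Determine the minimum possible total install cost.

This is a weighted set-cover instance.
Choose Y and J: together they cover T9, T5, T3, T8 — every target.
Total install cost: 12 + 11 = 23.
No cover costs less than 23.

23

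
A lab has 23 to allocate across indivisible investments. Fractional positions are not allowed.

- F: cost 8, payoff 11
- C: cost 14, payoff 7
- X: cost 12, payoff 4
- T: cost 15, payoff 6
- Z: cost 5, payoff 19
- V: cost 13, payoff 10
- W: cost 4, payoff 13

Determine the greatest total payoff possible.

43

Take F, Z, and W: cost 8 + 5 + 4 = 17 ≤ 23, payoff 11 + 19 + 13 = 43.
No other feasible combination does better.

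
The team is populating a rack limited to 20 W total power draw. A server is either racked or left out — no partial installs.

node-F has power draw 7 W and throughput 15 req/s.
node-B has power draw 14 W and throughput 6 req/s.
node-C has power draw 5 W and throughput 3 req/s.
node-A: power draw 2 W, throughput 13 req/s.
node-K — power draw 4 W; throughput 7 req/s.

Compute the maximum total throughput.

This is a 0-1 knapsack instance.
Allowing fractional choices, the relaxed optimum would be about 38.9, but servers are indivisible.
node-F + node-A + node-K: power draw 7 + 2 + 4 = 13 ≤ 20, throughput 15 + 13 + 7 = 35.
node-F + node-C + node-A: power draw 7 + 5 + 2 = 14 ≤ 20, throughput 15 + 3 + 13 = 31.
node-F + node-C + node-A + node-K: power draw 7 + 5 + 2 + 4 = 18 ≤ 20, throughput 15 + 3 + 13 + 7 = 38.
Best is node-F, node-C, node-A, and node-K with total throughput 38.

38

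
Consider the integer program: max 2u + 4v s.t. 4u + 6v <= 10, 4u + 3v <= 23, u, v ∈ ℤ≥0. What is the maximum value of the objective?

Relaxing integrality, the LP optimum is 6.67 at (u,v) = (0, 1.67), which is not an integer point.
(u,v)=(1,1): 4·1+6·1=10≤10, 4·1+3·1=7≤23, objective 6.
(u,v)=(0,1): 4·0+6·1=6≤10, 4·0+3·1=3≤23, objective 4.
(u,v)=(2,0): 4·2+6·0=8≤10, 4·2+3·0=8≤23, objective 4.
(u,v)=(1,0): 4·1+6·0=4≤10, 4·1+3·0=4≤23, objective 2.
Maximum is 6 at (u,v)=(1,1).

6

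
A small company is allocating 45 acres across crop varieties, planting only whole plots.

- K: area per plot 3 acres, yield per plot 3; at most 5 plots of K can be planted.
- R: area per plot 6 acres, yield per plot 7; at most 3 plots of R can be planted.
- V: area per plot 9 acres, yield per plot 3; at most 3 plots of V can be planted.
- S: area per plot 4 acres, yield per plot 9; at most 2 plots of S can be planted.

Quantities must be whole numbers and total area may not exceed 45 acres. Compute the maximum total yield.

54

This is a bounded integer knapsack.
5×K, 3×R, and 2×S: area 41 ≤ 45, yield 5·3 + 3·7 + 2·9 = 54.
3×K, 3×R, 1×V, and 2×S: area 44 ≤ 45, yield 3·3 + 3·7 + 1·3 + 2·9 = 51.
Best is 54.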